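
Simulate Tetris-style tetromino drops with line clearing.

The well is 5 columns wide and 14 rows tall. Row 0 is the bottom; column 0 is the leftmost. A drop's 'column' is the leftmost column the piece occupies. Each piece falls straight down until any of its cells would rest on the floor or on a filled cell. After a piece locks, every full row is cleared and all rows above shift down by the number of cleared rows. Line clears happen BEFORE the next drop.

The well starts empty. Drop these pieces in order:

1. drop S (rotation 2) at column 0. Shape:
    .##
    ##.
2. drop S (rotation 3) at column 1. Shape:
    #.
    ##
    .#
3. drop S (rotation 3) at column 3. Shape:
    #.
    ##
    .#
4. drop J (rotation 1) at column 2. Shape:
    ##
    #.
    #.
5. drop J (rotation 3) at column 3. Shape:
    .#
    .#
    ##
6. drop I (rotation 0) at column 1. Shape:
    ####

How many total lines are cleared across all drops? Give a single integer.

Drop 1: S rot2 at col 0 lands with bottom-row=0; cleared 0 line(s) (total 0); column heights now [1 2 2 0 0], max=2
Drop 2: S rot3 at col 1 lands with bottom-row=2; cleared 0 line(s) (total 0); column heights now [1 5 4 0 0], max=5
Drop 3: S rot3 at col 3 lands with bottom-row=0; cleared 0 line(s) (total 0); column heights now [1 5 4 3 2], max=5
Drop 4: J rot1 at col 2 lands with bottom-row=4; cleared 0 line(s) (total 0); column heights now [1 5 7 7 2], max=7
Drop 5: J rot3 at col 3 lands with bottom-row=7; cleared 0 line(s) (total 0); column heights now [1 5 7 8 10], max=10
Drop 6: I rot0 at col 1 lands with bottom-row=10; cleared 0 line(s) (total 0); column heights now [1 11 11 11 11], max=11

Answer: 0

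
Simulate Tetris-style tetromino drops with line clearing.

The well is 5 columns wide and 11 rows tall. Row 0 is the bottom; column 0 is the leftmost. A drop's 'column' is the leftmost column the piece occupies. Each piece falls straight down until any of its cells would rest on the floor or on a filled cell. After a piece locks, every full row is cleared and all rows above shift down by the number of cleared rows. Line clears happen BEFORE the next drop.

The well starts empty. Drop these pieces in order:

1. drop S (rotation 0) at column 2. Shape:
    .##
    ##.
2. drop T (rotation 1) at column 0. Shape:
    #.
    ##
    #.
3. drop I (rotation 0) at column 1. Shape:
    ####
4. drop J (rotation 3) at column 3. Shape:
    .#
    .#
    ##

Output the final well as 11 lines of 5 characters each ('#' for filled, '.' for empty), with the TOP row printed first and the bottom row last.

Answer: .....
.....
.....
.....
.....
.....
....#
....#
...##
##.##
#.##.

Derivation:
Drop 1: S rot0 at col 2 lands with bottom-row=0; cleared 0 line(s) (total 0); column heights now [0 0 1 2 2], max=2
Drop 2: T rot1 at col 0 lands with bottom-row=0; cleared 0 line(s) (total 0); column heights now [3 2 1 2 2], max=3
Drop 3: I rot0 at col 1 lands with bottom-row=2; cleared 1 line(s) (total 1); column heights now [2 2 1 2 2], max=2
Drop 4: J rot3 at col 3 lands with bottom-row=2; cleared 0 line(s) (total 1); column heights now [2 2 1 3 5], max=5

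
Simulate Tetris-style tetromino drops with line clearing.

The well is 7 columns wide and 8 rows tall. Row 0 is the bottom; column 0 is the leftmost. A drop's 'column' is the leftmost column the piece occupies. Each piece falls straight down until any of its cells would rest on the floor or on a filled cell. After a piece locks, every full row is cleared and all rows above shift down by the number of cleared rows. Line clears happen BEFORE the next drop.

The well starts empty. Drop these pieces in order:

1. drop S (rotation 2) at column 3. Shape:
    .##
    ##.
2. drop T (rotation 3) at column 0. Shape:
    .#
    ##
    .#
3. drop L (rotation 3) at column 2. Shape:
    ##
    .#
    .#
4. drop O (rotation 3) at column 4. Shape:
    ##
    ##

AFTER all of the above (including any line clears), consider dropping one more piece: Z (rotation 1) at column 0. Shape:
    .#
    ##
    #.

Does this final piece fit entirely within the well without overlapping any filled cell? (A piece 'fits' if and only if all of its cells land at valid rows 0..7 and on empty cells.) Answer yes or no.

Drop 1: S rot2 at col 3 lands with bottom-row=0; cleared 0 line(s) (total 0); column heights now [0 0 0 1 2 2 0], max=2
Drop 2: T rot3 at col 0 lands with bottom-row=0; cleared 0 line(s) (total 0); column heights now [2 3 0 1 2 2 0], max=3
Drop 3: L rot3 at col 2 lands with bottom-row=1; cleared 0 line(s) (total 0); column heights now [2 3 4 4 2 2 0], max=4
Drop 4: O rot3 at col 4 lands with bottom-row=2; cleared 0 line(s) (total 0); column heights now [2 3 4 4 4 4 0], max=4
Test piece Z rot1 at col 0 (width 2): heights before test = [2 3 4 4 4 4 0]; fits = True

Answer: yes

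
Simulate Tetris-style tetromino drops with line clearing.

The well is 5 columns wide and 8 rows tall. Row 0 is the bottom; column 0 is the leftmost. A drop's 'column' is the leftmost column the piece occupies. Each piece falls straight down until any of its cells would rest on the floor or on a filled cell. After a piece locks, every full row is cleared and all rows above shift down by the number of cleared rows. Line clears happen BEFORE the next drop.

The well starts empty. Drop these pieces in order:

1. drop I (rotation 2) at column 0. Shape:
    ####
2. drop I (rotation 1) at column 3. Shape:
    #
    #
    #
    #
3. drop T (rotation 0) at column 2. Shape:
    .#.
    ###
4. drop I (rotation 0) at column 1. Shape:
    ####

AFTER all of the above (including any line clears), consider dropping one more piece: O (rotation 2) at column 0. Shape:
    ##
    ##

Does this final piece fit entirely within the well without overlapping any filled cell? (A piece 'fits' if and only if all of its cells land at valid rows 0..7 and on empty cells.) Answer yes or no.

Drop 1: I rot2 at col 0 lands with bottom-row=0; cleared 0 line(s) (total 0); column heights now [1 1 1 1 0], max=1
Drop 2: I rot1 at col 3 lands with bottom-row=1; cleared 0 line(s) (total 0); column heights now [1 1 1 5 0], max=5
Drop 3: T rot0 at col 2 lands with bottom-row=5; cleared 0 line(s) (total 0); column heights now [1 1 6 7 6], max=7
Drop 4: I rot0 at col 1 lands with bottom-row=7; cleared 0 line(s) (total 0); column heights now [1 8 8 8 8], max=8
Test piece O rot2 at col 0 (width 2): heights before test = [1 8 8 8 8]; fits = False

Answer: no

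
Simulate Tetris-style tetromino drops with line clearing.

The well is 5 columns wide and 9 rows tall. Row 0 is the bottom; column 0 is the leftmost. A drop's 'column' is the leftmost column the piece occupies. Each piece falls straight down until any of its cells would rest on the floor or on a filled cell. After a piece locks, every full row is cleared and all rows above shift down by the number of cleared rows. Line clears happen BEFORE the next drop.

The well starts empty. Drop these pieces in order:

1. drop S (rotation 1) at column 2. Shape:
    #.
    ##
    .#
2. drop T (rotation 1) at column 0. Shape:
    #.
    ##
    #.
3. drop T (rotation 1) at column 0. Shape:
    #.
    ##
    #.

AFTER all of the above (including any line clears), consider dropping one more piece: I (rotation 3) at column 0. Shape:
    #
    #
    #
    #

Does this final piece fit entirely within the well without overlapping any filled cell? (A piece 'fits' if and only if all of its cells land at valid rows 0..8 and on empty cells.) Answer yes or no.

Drop 1: S rot1 at col 2 lands with bottom-row=0; cleared 0 line(s) (total 0); column heights now [0 0 3 2 0], max=3
Drop 2: T rot1 at col 0 lands with bottom-row=0; cleared 0 line(s) (total 0); column heights now [3 2 3 2 0], max=3
Drop 3: T rot1 at col 0 lands with bottom-row=3; cleared 0 line(s) (total 0); column heights now [6 5 3 2 0], max=6
Test piece I rot3 at col 0 (width 1): heights before test = [6 5 3 2 0]; fits = False

Answer: no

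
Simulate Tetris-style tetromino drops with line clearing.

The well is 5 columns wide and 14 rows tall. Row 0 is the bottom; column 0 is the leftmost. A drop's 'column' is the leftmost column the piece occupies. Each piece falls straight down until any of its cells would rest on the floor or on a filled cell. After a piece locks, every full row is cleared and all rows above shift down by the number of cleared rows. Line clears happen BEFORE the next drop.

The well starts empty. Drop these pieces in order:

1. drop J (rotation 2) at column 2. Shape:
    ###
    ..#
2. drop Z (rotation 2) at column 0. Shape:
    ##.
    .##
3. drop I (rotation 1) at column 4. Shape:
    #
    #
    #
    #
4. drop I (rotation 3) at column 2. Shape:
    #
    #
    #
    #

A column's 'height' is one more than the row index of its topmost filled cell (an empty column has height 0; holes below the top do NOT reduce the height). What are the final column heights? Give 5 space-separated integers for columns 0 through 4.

Answer: 4 4 7 2 6

Derivation:
Drop 1: J rot2 at col 2 lands with bottom-row=0; cleared 0 line(s) (total 0); column heights now [0 0 2 2 2], max=2
Drop 2: Z rot2 at col 0 lands with bottom-row=2; cleared 0 line(s) (total 0); column heights now [4 4 3 2 2], max=4
Drop 3: I rot1 at col 4 lands with bottom-row=2; cleared 0 line(s) (total 0); column heights now [4 4 3 2 6], max=6
Drop 4: I rot3 at col 2 lands with bottom-row=3; cleared 0 line(s) (total 0); column heights now [4 4 7 2 6], max=7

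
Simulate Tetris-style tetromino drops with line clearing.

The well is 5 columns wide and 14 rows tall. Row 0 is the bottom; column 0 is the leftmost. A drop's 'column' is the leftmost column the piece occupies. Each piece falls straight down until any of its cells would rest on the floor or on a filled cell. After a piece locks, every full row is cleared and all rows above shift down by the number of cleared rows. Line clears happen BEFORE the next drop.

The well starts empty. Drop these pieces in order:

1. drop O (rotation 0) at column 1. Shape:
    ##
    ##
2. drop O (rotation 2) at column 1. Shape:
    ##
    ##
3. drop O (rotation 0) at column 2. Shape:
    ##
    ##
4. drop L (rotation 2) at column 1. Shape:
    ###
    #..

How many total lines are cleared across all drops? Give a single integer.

Drop 1: O rot0 at col 1 lands with bottom-row=0; cleared 0 line(s) (total 0); column heights now [0 2 2 0 0], max=2
Drop 2: O rot2 at col 1 lands with bottom-row=2; cleared 0 line(s) (total 0); column heights now [0 4 4 0 0], max=4
Drop 3: O rot0 at col 2 lands with bottom-row=4; cleared 0 line(s) (total 0); column heights now [0 4 6 6 0], max=6
Drop 4: L rot2 at col 1 lands with bottom-row=5; cleared 0 line(s) (total 0); column heights now [0 7 7 7 0], max=7

Answer: 0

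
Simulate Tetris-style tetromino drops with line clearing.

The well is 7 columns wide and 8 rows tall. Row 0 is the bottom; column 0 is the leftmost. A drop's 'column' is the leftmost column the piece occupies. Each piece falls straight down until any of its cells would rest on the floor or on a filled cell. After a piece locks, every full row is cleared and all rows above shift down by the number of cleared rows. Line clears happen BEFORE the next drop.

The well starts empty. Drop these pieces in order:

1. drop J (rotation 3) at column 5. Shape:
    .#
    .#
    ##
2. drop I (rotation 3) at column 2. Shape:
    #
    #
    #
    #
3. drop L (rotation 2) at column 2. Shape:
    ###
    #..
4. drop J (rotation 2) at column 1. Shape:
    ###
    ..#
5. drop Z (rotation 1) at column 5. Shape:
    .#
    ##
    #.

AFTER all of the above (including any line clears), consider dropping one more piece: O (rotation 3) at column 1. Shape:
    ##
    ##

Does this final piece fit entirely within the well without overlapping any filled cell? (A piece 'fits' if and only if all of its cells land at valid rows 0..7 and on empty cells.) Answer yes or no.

Drop 1: J rot3 at col 5 lands with bottom-row=0; cleared 0 line(s) (total 0); column heights now [0 0 0 0 0 1 3], max=3
Drop 2: I rot3 at col 2 lands with bottom-row=0; cleared 0 line(s) (total 0); column heights now [0 0 4 0 0 1 3], max=4
Drop 3: L rot2 at col 2 lands with bottom-row=4; cleared 0 line(s) (total 0); column heights now [0 0 6 6 6 1 3], max=6
Drop 4: J rot2 at col 1 lands with bottom-row=6; cleared 0 line(s) (total 0); column heights now [0 8 8 8 6 1 3], max=8
Drop 5: Z rot1 at col 5 lands with bottom-row=2; cleared 0 line(s) (total 0); column heights now [0 8 8 8 6 4 5], max=8
Test piece O rot3 at col 1 (width 2): heights before test = [0 8 8 8 6 4 5]; fits = False

Answer: no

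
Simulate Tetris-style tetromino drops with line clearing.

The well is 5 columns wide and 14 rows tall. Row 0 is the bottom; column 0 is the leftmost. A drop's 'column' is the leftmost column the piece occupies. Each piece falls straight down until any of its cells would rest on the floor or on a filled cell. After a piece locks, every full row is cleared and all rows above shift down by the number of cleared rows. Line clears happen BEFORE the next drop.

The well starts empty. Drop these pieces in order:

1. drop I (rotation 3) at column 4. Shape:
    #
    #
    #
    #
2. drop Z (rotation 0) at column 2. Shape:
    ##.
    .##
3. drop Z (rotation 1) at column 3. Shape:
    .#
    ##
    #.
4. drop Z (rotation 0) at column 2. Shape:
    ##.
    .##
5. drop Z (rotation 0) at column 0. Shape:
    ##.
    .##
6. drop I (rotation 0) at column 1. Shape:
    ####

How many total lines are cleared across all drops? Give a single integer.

Answer: 0

Derivation:
Drop 1: I rot3 at col 4 lands with bottom-row=0; cleared 0 line(s) (total 0); column heights now [0 0 0 0 4], max=4
Drop 2: Z rot0 at col 2 lands with bottom-row=4; cleared 0 line(s) (total 0); column heights now [0 0 6 6 5], max=6
Drop 3: Z rot1 at col 3 lands with bottom-row=6; cleared 0 line(s) (total 0); column heights now [0 0 6 8 9], max=9
Drop 4: Z rot0 at col 2 lands with bottom-row=9; cleared 0 line(s) (total 0); column heights now [0 0 11 11 10], max=11
Drop 5: Z rot0 at col 0 lands with bottom-row=11; cleared 0 line(s) (total 0); column heights now [13 13 12 11 10], max=13
Drop 6: I rot0 at col 1 lands with bottom-row=13; cleared 0 line(s) (total 0); column heights now [13 14 14 14 14], max=14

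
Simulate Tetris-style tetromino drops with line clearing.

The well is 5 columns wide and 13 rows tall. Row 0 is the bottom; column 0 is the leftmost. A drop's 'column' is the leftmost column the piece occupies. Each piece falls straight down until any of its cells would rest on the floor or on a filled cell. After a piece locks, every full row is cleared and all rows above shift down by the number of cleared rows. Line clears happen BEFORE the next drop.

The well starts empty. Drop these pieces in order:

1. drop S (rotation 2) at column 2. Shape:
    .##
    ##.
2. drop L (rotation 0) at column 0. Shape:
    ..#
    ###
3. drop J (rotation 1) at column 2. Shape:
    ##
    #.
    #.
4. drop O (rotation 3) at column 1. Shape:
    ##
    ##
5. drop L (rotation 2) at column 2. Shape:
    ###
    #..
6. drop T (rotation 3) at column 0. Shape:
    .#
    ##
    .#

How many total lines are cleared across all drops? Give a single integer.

Answer: 2

Derivation:
Drop 1: S rot2 at col 2 lands with bottom-row=0; cleared 0 line(s) (total 0); column heights now [0 0 1 2 2], max=2
Drop 2: L rot0 at col 0 lands with bottom-row=1; cleared 1 line(s) (total 1); column heights now [0 0 2 1 0], max=2
Drop 3: J rot1 at col 2 lands with bottom-row=2; cleared 0 line(s) (total 1); column heights now [0 0 5 5 0], max=5
Drop 4: O rot3 at col 1 lands with bottom-row=5; cleared 0 line(s) (total 1); column heights now [0 7 7 5 0], max=7
Drop 5: L rot2 at col 2 lands with bottom-row=7; cleared 0 line(s) (total 1); column heights now [0 7 9 9 9], max=9
Drop 6: T rot3 at col 0 lands with bottom-row=7; cleared 1 line(s) (total 2); column heights now [0 9 8 5 0], max=9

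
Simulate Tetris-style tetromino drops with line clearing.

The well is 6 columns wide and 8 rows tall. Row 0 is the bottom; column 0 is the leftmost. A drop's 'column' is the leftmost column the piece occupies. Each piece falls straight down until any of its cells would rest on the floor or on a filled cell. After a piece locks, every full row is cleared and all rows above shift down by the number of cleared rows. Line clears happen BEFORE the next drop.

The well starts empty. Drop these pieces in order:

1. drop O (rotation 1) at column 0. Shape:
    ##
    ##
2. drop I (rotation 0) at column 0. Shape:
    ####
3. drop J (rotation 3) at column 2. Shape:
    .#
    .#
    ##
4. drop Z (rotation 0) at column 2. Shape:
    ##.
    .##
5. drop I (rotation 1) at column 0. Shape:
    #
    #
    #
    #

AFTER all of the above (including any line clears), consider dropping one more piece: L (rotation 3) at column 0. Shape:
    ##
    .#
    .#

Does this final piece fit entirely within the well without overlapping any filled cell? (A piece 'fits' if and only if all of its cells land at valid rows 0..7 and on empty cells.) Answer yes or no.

Drop 1: O rot1 at col 0 lands with bottom-row=0; cleared 0 line(s) (total 0); column heights now [2 2 0 0 0 0], max=2
Drop 2: I rot0 at col 0 lands with bottom-row=2; cleared 0 line(s) (total 0); column heights now [3 3 3 3 0 0], max=3
Drop 3: J rot3 at col 2 lands with bottom-row=3; cleared 0 line(s) (total 0); column heights now [3 3 4 6 0 0], max=6
Drop 4: Z rot0 at col 2 lands with bottom-row=6; cleared 0 line(s) (total 0); column heights now [3 3 8 8 7 0], max=8
Drop 5: I rot1 at col 0 lands with bottom-row=3; cleared 0 line(s) (total 0); column heights now [7 3 8 8 7 0], max=8
Test piece L rot3 at col 0 (width 2): heights before test = [7 3 8 8 7 0]; fits = True

Answer: yes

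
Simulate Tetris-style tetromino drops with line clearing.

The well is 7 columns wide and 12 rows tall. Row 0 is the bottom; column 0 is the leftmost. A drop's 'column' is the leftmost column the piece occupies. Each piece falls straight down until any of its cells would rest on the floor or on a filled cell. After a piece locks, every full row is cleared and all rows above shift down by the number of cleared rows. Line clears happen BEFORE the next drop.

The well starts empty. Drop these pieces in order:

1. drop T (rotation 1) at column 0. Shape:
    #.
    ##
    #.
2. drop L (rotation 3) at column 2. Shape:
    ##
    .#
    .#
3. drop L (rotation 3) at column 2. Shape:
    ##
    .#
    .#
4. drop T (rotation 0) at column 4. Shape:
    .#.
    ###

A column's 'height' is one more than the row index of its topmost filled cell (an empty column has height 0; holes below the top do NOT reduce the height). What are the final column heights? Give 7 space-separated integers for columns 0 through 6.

Drop 1: T rot1 at col 0 lands with bottom-row=0; cleared 0 line(s) (total 0); column heights now [3 2 0 0 0 0 0], max=3
Drop 2: L rot3 at col 2 lands with bottom-row=0; cleared 0 line(s) (total 0); column heights now [3 2 3 3 0 0 0], max=3
Drop 3: L rot3 at col 2 lands with bottom-row=3; cleared 0 line(s) (total 0); column heights now [3 2 6 6 0 0 0], max=6
Drop 4: T rot0 at col 4 lands with bottom-row=0; cleared 0 line(s) (total 0); column heights now [3 2 6 6 1 2 1], max=6

Answer: 3 2 6 6 1 2 1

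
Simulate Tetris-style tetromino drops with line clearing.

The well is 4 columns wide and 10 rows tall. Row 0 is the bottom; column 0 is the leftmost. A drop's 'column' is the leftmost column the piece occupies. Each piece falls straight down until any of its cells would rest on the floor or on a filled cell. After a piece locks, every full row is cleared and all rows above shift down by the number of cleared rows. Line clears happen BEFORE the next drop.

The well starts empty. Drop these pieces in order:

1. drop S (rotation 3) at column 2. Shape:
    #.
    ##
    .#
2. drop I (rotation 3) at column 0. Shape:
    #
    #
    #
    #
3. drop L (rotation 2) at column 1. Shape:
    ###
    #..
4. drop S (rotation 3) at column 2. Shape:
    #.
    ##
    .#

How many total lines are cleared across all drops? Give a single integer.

Drop 1: S rot3 at col 2 lands with bottom-row=0; cleared 0 line(s) (total 0); column heights now [0 0 3 2], max=3
Drop 2: I rot3 at col 0 lands with bottom-row=0; cleared 0 line(s) (total 0); column heights now [4 0 3 2], max=4
Drop 3: L rot2 at col 1 lands with bottom-row=2; cleared 1 line(s) (total 1); column heights now [3 3 3 2], max=3
Drop 4: S rot3 at col 2 lands with bottom-row=2; cleared 1 line(s) (total 2); column heights now [2 0 4 3], max=4

Answer: 2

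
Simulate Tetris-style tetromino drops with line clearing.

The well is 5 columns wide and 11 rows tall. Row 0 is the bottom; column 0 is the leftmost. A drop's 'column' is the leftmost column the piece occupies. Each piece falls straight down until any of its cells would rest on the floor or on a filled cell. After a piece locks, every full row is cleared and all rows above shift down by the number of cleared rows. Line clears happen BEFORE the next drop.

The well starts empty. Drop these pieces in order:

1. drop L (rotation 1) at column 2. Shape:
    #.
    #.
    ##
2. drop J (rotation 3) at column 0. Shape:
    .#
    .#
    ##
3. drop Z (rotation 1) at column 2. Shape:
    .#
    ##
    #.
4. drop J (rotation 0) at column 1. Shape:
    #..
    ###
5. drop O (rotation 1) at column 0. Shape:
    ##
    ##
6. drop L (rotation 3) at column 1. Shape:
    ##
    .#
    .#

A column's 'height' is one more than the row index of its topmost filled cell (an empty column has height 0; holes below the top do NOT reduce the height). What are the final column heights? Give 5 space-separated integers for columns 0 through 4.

Drop 1: L rot1 at col 2 lands with bottom-row=0; cleared 0 line(s) (total 0); column heights now [0 0 3 1 0], max=3
Drop 2: J rot3 at col 0 lands with bottom-row=0; cleared 0 line(s) (total 0); column heights now [1 3 3 1 0], max=3
Drop 3: Z rot1 at col 2 lands with bottom-row=3; cleared 0 line(s) (total 0); column heights now [1 3 5 6 0], max=6
Drop 4: J rot0 at col 1 lands with bottom-row=6; cleared 0 line(s) (total 0); column heights now [1 8 7 7 0], max=8
Drop 5: O rot1 at col 0 lands with bottom-row=8; cleared 0 line(s) (total 0); column heights now [10 10 7 7 0], max=10
Drop 6: L rot3 at col 1 lands with bottom-row=8; cleared 0 line(s) (total 0); column heights now [10 11 11 7 0], max=11

Answer: 10 11 11 7 0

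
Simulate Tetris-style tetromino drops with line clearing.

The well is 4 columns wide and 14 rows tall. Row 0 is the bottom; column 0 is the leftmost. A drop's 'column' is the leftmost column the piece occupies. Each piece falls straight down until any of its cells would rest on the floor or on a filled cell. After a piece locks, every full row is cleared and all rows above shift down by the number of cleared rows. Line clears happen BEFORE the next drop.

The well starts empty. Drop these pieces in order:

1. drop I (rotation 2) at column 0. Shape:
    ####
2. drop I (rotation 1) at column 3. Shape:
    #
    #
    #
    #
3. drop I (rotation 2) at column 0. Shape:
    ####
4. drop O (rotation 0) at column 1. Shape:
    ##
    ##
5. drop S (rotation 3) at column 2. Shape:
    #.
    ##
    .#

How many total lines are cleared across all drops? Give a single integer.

Answer: 2

Derivation:
Drop 1: I rot2 at col 0 lands with bottom-row=0; cleared 1 line(s) (total 1); column heights now [0 0 0 0], max=0
Drop 2: I rot1 at col 3 lands with bottom-row=0; cleared 0 line(s) (total 1); column heights now [0 0 0 4], max=4
Drop 3: I rot2 at col 0 lands with bottom-row=4; cleared 1 line(s) (total 2); column heights now [0 0 0 4], max=4
Drop 4: O rot0 at col 1 lands with bottom-row=0; cleared 0 line(s) (total 2); column heights now [0 2 2 4], max=4
Drop 5: S rot3 at col 2 lands with bottom-row=4; cleared 0 line(s) (total 2); column heights now [0 2 7 6], max=7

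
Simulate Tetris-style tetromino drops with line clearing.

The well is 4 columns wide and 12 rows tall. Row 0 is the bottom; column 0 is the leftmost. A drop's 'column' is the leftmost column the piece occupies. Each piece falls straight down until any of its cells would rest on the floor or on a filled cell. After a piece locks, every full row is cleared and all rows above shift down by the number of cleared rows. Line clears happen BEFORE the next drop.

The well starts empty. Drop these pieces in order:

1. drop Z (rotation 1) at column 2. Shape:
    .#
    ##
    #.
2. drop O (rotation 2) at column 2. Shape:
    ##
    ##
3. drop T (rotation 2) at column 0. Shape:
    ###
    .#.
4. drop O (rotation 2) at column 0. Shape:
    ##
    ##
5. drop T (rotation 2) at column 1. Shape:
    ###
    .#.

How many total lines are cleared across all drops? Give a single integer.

Drop 1: Z rot1 at col 2 lands with bottom-row=0; cleared 0 line(s) (total 0); column heights now [0 0 2 3], max=3
Drop 2: O rot2 at col 2 lands with bottom-row=3; cleared 0 line(s) (total 0); column heights now [0 0 5 5], max=5
Drop 3: T rot2 at col 0 lands with bottom-row=4; cleared 0 line(s) (total 0); column heights now [6 6 6 5], max=6
Drop 4: O rot2 at col 0 lands with bottom-row=6; cleared 0 line(s) (total 0); column heights now [8 8 6 5], max=8
Drop 5: T rot2 at col 1 lands with bottom-row=7; cleared 0 line(s) (total 0); column heights now [8 9 9 9], max=9

Answer: 0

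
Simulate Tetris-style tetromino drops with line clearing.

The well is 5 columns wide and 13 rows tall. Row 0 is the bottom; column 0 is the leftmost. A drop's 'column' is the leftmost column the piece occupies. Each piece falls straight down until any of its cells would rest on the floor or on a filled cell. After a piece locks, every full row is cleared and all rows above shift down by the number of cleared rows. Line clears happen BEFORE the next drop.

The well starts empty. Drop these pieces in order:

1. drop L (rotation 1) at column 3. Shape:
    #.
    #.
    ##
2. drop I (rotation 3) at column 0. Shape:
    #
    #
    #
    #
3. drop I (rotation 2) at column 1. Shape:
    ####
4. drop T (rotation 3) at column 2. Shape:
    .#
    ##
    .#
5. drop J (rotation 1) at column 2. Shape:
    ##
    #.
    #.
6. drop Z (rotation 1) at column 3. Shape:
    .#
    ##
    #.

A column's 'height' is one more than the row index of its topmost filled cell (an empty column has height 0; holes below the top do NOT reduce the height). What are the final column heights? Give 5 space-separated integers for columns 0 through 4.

Drop 1: L rot1 at col 3 lands with bottom-row=0; cleared 0 line(s) (total 0); column heights now [0 0 0 3 1], max=3
Drop 2: I rot3 at col 0 lands with bottom-row=0; cleared 0 line(s) (total 0); column heights now [4 0 0 3 1], max=4
Drop 3: I rot2 at col 1 lands with bottom-row=3; cleared 1 line(s) (total 1); column heights now [3 0 0 3 1], max=3
Drop 4: T rot3 at col 2 lands with bottom-row=3; cleared 0 line(s) (total 1); column heights now [3 0 5 6 1], max=6
Drop 5: J rot1 at col 2 lands with bottom-row=5; cleared 0 line(s) (total 1); column heights now [3 0 8 8 1], max=8
Drop 6: Z rot1 at col 3 lands with bottom-row=8; cleared 0 line(s) (total 1); column heights now [3 0 8 10 11], max=11

Answer: 3 0 8 10 11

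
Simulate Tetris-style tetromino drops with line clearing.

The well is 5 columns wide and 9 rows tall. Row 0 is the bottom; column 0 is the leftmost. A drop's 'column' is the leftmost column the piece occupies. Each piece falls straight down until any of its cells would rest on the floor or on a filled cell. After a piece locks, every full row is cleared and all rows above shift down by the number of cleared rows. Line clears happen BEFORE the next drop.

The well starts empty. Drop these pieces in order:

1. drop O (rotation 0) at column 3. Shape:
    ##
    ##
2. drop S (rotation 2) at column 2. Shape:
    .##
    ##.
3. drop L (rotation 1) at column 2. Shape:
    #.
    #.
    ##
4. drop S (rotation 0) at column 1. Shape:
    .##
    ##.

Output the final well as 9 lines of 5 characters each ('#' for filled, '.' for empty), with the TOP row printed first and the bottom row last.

Drop 1: O rot0 at col 3 lands with bottom-row=0; cleared 0 line(s) (total 0); column heights now [0 0 0 2 2], max=2
Drop 2: S rot2 at col 2 lands with bottom-row=2; cleared 0 line(s) (total 0); column heights now [0 0 3 4 4], max=4
Drop 3: L rot1 at col 2 lands with bottom-row=4; cleared 0 line(s) (total 0); column heights now [0 0 7 5 4], max=7
Drop 4: S rot0 at col 1 lands with bottom-row=7; cleared 0 line(s) (total 0); column heights now [0 8 9 9 4], max=9

Answer: ..##.
.##..
..#..
..#..
..##.
...##
..##.
...##
...##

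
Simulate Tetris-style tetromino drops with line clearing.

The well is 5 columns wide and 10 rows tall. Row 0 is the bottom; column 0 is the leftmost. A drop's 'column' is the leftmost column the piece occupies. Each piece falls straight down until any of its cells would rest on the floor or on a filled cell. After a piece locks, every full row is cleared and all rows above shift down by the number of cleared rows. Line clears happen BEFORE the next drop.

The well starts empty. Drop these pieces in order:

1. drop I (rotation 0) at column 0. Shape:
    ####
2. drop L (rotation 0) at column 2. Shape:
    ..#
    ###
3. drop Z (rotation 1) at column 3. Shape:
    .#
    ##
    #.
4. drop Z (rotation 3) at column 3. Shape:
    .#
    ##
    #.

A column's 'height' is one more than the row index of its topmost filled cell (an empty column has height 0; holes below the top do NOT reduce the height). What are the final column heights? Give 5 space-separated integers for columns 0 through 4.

Answer: 1 1 2 6 7

Derivation:
Drop 1: I rot0 at col 0 lands with bottom-row=0; cleared 0 line(s) (total 0); column heights now [1 1 1 1 0], max=1
Drop 2: L rot0 at col 2 lands with bottom-row=1; cleared 0 line(s) (total 0); column heights now [1 1 2 2 3], max=3
Drop 3: Z rot1 at col 3 lands with bottom-row=2; cleared 0 line(s) (total 0); column heights now [1 1 2 4 5], max=5
Drop 4: Z rot3 at col 3 lands with bottom-row=4; cleared 0 line(s) (total 0); column heights now [1 1 2 6 7], max=7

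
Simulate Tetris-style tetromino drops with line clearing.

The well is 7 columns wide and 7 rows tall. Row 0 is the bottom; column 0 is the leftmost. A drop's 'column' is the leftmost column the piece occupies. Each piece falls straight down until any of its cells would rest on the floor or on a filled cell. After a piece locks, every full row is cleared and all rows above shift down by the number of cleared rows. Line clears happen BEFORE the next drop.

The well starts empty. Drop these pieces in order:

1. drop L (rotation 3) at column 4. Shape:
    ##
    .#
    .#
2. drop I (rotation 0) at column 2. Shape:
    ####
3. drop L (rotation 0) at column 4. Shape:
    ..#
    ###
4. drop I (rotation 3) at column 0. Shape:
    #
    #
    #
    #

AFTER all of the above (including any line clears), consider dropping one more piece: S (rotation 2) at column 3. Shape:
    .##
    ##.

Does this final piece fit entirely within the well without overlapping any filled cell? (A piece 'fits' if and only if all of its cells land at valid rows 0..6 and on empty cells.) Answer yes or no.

Answer: yes

Derivation:
Drop 1: L rot3 at col 4 lands with bottom-row=0; cleared 0 line(s) (total 0); column heights now [0 0 0 0 3 3 0], max=3
Drop 2: I rot0 at col 2 lands with bottom-row=3; cleared 0 line(s) (total 0); column heights now [0 0 4 4 4 4 0], max=4
Drop 3: L rot0 at col 4 lands with bottom-row=4; cleared 0 line(s) (total 0); column heights now [0 0 4 4 5 5 6], max=6
Drop 4: I rot3 at col 0 lands with bottom-row=0; cleared 0 line(s) (total 0); column heights now [4 0 4 4 5 5 6], max=6
Test piece S rot2 at col 3 (width 3): heights before test = [4 0 4 4 5 5 6]; fits = True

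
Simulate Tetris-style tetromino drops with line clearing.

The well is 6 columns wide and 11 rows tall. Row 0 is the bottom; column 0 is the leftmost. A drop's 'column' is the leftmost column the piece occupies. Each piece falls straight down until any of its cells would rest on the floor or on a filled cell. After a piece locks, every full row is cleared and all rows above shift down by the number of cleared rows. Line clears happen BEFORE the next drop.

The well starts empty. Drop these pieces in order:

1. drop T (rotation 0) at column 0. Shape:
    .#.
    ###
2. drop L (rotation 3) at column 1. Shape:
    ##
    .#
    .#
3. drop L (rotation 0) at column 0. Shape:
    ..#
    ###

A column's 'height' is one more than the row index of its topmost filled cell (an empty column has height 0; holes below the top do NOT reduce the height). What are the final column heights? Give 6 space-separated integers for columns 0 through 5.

Answer: 5 5 6 0 0 0

Derivation:
Drop 1: T rot0 at col 0 lands with bottom-row=0; cleared 0 line(s) (total 0); column heights now [1 2 1 0 0 0], max=2
Drop 2: L rot3 at col 1 lands with bottom-row=1; cleared 0 line(s) (total 0); column heights now [1 4 4 0 0 0], max=4
Drop 3: L rot0 at col 0 lands with bottom-row=4; cleared 0 line(s) (total 0); column heights now [5 5 6 0 0 0], max=6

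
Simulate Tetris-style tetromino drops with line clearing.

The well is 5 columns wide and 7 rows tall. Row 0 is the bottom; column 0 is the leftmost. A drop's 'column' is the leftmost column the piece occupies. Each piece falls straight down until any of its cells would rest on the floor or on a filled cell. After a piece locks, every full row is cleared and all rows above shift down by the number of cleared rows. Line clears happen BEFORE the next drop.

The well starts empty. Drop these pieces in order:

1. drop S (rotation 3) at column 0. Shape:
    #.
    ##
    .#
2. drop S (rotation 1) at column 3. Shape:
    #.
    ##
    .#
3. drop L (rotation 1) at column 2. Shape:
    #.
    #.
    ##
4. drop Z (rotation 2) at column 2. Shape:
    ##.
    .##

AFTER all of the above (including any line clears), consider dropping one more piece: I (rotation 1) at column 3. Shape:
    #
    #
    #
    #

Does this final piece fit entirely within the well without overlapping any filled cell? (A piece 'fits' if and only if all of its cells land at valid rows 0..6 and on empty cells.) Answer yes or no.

Drop 1: S rot3 at col 0 lands with bottom-row=0; cleared 0 line(s) (total 0); column heights now [3 2 0 0 0], max=3
Drop 2: S rot1 at col 3 lands with bottom-row=0; cleared 0 line(s) (total 0); column heights now [3 2 0 3 2], max=3
Drop 3: L rot1 at col 2 lands with bottom-row=3; cleared 0 line(s) (total 0); column heights now [3 2 6 4 2], max=6
Drop 4: Z rot2 at col 2 lands with bottom-row=5; cleared 0 line(s) (total 0); column heights now [3 2 7 7 6], max=7
Test piece I rot1 at col 3 (width 1): heights before test = [3 2 7 7 6]; fits = False

Answer: no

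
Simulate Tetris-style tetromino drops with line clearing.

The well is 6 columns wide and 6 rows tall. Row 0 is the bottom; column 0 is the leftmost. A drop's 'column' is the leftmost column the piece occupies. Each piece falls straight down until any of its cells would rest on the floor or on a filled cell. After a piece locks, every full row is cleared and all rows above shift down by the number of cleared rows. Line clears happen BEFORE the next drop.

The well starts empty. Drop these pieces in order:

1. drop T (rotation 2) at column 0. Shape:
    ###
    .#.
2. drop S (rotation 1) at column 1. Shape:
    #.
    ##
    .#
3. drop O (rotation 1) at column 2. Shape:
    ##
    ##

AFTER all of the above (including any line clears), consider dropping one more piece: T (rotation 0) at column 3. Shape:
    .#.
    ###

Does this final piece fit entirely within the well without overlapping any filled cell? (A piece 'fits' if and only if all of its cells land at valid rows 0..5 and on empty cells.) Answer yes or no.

Drop 1: T rot2 at col 0 lands with bottom-row=0; cleared 0 line(s) (total 0); column heights now [2 2 2 0 0 0], max=2
Drop 2: S rot1 at col 1 lands with bottom-row=2; cleared 0 line(s) (total 0); column heights now [2 5 4 0 0 0], max=5
Drop 3: O rot1 at col 2 lands with bottom-row=4; cleared 0 line(s) (total 0); column heights now [2 5 6 6 0 0], max=6
Test piece T rot0 at col 3 (width 3): heights before test = [2 5 6 6 0 0]; fits = False

Answer: no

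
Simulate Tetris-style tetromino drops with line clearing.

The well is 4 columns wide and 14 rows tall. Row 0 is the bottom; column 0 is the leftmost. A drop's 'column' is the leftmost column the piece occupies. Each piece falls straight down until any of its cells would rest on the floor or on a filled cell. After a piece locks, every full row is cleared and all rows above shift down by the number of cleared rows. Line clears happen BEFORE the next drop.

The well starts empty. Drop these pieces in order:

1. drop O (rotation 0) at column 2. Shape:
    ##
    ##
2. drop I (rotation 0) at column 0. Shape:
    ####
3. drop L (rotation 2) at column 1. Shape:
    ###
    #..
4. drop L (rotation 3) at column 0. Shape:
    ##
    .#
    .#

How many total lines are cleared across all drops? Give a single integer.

Drop 1: O rot0 at col 2 lands with bottom-row=0; cleared 0 line(s) (total 0); column heights now [0 0 2 2], max=2
Drop 2: I rot0 at col 0 lands with bottom-row=2; cleared 1 line(s) (total 1); column heights now [0 0 2 2], max=2
Drop 3: L rot2 at col 1 lands with bottom-row=1; cleared 0 line(s) (total 1); column heights now [0 3 3 3], max=3
Drop 4: L rot3 at col 0 lands with bottom-row=3; cleared 0 line(s) (total 1); column heights now [6 6 3 3], max=6

Answer: 1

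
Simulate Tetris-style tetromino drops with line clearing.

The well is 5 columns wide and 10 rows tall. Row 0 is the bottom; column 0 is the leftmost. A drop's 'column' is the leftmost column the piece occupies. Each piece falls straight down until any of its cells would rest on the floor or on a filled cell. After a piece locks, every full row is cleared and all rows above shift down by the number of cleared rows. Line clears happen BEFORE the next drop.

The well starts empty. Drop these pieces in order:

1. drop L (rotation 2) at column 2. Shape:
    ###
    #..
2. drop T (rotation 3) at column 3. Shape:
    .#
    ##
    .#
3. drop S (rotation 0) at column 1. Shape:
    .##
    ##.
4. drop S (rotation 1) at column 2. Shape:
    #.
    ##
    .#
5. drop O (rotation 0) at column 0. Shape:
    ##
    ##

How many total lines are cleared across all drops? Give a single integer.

Drop 1: L rot2 at col 2 lands with bottom-row=0; cleared 0 line(s) (total 0); column heights now [0 0 2 2 2], max=2
Drop 2: T rot3 at col 3 lands with bottom-row=2; cleared 0 line(s) (total 0); column heights now [0 0 2 4 5], max=5
Drop 3: S rot0 at col 1 lands with bottom-row=3; cleared 0 line(s) (total 0); column heights now [0 4 5 5 5], max=5
Drop 4: S rot1 at col 2 lands with bottom-row=5; cleared 0 line(s) (total 0); column heights now [0 4 8 7 5], max=8
Drop 5: O rot0 at col 0 lands with bottom-row=4; cleared 1 line(s) (total 1); column heights now [5 5 7 6 4], max=7

Answer: 1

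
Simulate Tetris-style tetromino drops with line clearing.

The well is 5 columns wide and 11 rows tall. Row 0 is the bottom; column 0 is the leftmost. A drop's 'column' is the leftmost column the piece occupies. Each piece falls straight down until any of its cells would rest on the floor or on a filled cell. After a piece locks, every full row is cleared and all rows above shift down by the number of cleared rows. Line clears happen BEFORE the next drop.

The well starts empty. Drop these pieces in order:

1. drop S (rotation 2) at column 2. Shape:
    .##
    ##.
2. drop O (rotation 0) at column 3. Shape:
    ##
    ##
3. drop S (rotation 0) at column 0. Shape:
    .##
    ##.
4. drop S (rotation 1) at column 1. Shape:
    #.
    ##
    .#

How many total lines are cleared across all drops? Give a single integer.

Answer: 0

Derivation:
Drop 1: S rot2 at col 2 lands with bottom-row=0; cleared 0 line(s) (total 0); column heights now [0 0 1 2 2], max=2
Drop 2: O rot0 at col 3 lands with bottom-row=2; cleared 0 line(s) (total 0); column heights now [0 0 1 4 4], max=4
Drop 3: S rot0 at col 0 lands with bottom-row=0; cleared 0 line(s) (total 0); column heights now [1 2 2 4 4], max=4
Drop 4: S rot1 at col 1 lands with bottom-row=2; cleared 0 line(s) (total 0); column heights now [1 5 4 4 4], max=5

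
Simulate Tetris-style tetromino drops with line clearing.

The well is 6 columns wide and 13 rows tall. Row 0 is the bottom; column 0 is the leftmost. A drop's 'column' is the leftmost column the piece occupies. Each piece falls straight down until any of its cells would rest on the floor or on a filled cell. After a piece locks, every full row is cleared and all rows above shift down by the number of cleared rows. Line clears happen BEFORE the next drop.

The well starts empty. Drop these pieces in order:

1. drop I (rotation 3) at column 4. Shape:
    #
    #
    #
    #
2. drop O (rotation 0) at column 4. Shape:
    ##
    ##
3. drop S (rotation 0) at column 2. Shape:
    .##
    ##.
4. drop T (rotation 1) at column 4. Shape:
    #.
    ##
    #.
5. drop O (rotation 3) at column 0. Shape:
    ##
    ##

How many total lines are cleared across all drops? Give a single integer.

Drop 1: I rot3 at col 4 lands with bottom-row=0; cleared 0 line(s) (total 0); column heights now [0 0 0 0 4 0], max=4
Drop 2: O rot0 at col 4 lands with bottom-row=4; cleared 0 line(s) (total 0); column heights now [0 0 0 0 6 6], max=6
Drop 3: S rot0 at col 2 lands with bottom-row=5; cleared 0 line(s) (total 0); column heights now [0 0 6 7 7 6], max=7
Drop 4: T rot1 at col 4 lands with bottom-row=7; cleared 0 line(s) (total 0); column heights now [0 0 6 7 10 9], max=10
Drop 5: O rot3 at col 0 lands with bottom-row=0; cleared 0 line(s) (total 0); column heights now [2 2 6 7 10 9], max=10

Answer: 0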